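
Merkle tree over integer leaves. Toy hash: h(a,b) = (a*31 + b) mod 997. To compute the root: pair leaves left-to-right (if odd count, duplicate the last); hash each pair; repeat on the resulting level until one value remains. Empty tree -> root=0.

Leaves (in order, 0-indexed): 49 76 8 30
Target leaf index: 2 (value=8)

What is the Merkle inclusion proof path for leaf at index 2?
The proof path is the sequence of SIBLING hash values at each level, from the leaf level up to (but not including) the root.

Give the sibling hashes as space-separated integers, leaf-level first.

Answer: 30 598

Derivation:
L0 (leaves): [49, 76, 8, 30], target index=2
L1: h(49,76)=(49*31+76)%997=598 [pair 0] h(8,30)=(8*31+30)%997=278 [pair 1] -> [598, 278]
  Sibling for proof at L0: 30
L2: h(598,278)=(598*31+278)%997=870 [pair 0] -> [870]
  Sibling for proof at L1: 598
Root: 870
Proof path (sibling hashes from leaf to root): [30, 598]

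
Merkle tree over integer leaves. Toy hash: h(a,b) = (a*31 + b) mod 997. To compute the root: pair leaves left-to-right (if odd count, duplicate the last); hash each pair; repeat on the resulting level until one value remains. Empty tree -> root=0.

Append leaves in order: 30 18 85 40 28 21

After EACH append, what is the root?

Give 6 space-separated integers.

After append 30 (leaves=[30]):
  L0: [30]
  root=30
After append 18 (leaves=[30, 18]):
  L0: [30, 18]
  L1: h(30,18)=(30*31+18)%997=948 -> [948]
  root=948
After append 85 (leaves=[30, 18, 85]):
  L0: [30, 18, 85]
  L1: h(30,18)=(30*31+18)%997=948 h(85,85)=(85*31+85)%997=726 -> [948, 726]
  L2: h(948,726)=(948*31+726)%997=204 -> [204]
  root=204
After append 40 (leaves=[30, 18, 85, 40]):
  L0: [30, 18, 85, 40]
  L1: h(30,18)=(30*31+18)%997=948 h(85,40)=(85*31+40)%997=681 -> [948, 681]
  L2: h(948,681)=(948*31+681)%997=159 -> [159]
  root=159
After append 28 (leaves=[30, 18, 85, 40, 28]):
  L0: [30, 18, 85, 40, 28]
  L1: h(30,18)=(30*31+18)%997=948 h(85,40)=(85*31+40)%997=681 h(28,28)=(28*31+28)%997=896 -> [948, 681, 896]
  L2: h(948,681)=(948*31+681)%997=159 h(896,896)=(896*31+896)%997=756 -> [159, 756]
  L3: h(159,756)=(159*31+756)%997=700 -> [700]
  root=700
After append 21 (leaves=[30, 18, 85, 40, 28, 21]):
  L0: [30, 18, 85, 40, 28, 21]
  L1: h(30,18)=(30*31+18)%997=948 h(85,40)=(85*31+40)%997=681 h(28,21)=(28*31+21)%997=889 -> [948, 681, 889]
  L2: h(948,681)=(948*31+681)%997=159 h(889,889)=(889*31+889)%997=532 -> [159, 532]
  L3: h(159,532)=(159*31+532)%997=476 -> [476]
  root=476

Answer: 30 948 204 159 700 476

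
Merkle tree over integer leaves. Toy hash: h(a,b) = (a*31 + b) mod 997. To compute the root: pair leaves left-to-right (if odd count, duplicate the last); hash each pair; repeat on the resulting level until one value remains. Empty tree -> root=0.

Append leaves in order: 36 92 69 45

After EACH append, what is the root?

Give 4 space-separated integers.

Answer: 36 211 773 749

Derivation:
After append 36 (leaves=[36]):
  L0: [36]
  root=36
After append 92 (leaves=[36, 92]):
  L0: [36, 92]
  L1: h(36,92)=(36*31+92)%997=211 -> [211]
  root=211
After append 69 (leaves=[36, 92, 69]):
  L0: [36, 92, 69]
  L1: h(36,92)=(36*31+92)%997=211 h(69,69)=(69*31+69)%997=214 -> [211, 214]
  L2: h(211,214)=(211*31+214)%997=773 -> [773]
  root=773
After append 45 (leaves=[36, 92, 69, 45]):
  L0: [36, 92, 69, 45]
  L1: h(36,92)=(36*31+92)%997=211 h(69,45)=(69*31+45)%997=190 -> [211, 190]
  L2: h(211,190)=(211*31+190)%997=749 -> [749]
  root=749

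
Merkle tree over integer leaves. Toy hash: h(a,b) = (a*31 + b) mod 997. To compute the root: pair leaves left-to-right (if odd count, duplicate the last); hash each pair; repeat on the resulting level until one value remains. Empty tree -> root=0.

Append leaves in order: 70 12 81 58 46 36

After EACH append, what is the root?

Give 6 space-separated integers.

Answer: 70 188 444 421 335 15

Derivation:
After append 70 (leaves=[70]):
  L0: [70]
  root=70
After append 12 (leaves=[70, 12]):
  L0: [70, 12]
  L1: h(70,12)=(70*31+12)%997=188 -> [188]
  root=188
After append 81 (leaves=[70, 12, 81]):
  L0: [70, 12, 81]
  L1: h(70,12)=(70*31+12)%997=188 h(81,81)=(81*31+81)%997=598 -> [188, 598]
  L2: h(188,598)=(188*31+598)%997=444 -> [444]
  root=444
After append 58 (leaves=[70, 12, 81, 58]):
  L0: [70, 12, 81, 58]
  L1: h(70,12)=(70*31+12)%997=188 h(81,58)=(81*31+58)%997=575 -> [188, 575]
  L2: h(188,575)=(188*31+575)%997=421 -> [421]
  root=421
After append 46 (leaves=[70, 12, 81, 58, 46]):
  L0: [70, 12, 81, 58, 46]
  L1: h(70,12)=(70*31+12)%997=188 h(81,58)=(81*31+58)%997=575 h(46,46)=(46*31+46)%997=475 -> [188, 575, 475]
  L2: h(188,575)=(188*31+575)%997=421 h(475,475)=(475*31+475)%997=245 -> [421, 245]
  L3: h(421,245)=(421*31+245)%997=335 -> [335]
  root=335
After append 36 (leaves=[70, 12, 81, 58, 46, 36]):
  L0: [70, 12, 81, 58, 46, 36]
  L1: h(70,12)=(70*31+12)%997=188 h(81,58)=(81*31+58)%997=575 h(46,36)=(46*31+36)%997=465 -> [188, 575, 465]
  L2: h(188,575)=(188*31+575)%997=421 h(465,465)=(465*31+465)%997=922 -> [421, 922]
  L3: h(421,922)=(421*31+922)%997=15 -> [15]
  root=15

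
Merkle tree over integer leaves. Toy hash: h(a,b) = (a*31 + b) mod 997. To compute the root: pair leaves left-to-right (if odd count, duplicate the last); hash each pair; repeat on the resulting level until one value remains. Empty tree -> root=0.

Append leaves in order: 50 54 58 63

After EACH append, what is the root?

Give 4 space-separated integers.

After append 50 (leaves=[50]):
  L0: [50]
  root=50
After append 54 (leaves=[50, 54]):
  L0: [50, 54]
  L1: h(50,54)=(50*31+54)%997=607 -> [607]
  root=607
After append 58 (leaves=[50, 54, 58]):
  L0: [50, 54, 58]
  L1: h(50,54)=(50*31+54)%997=607 h(58,58)=(58*31+58)%997=859 -> [607, 859]
  L2: h(607,859)=(607*31+859)%997=733 -> [733]
  root=733
After append 63 (leaves=[50, 54, 58, 63]):
  L0: [50, 54, 58, 63]
  L1: h(50,54)=(50*31+54)%997=607 h(58,63)=(58*31+63)%997=864 -> [607, 864]
  L2: h(607,864)=(607*31+864)%997=738 -> [738]
  root=738

Answer: 50 607 733 738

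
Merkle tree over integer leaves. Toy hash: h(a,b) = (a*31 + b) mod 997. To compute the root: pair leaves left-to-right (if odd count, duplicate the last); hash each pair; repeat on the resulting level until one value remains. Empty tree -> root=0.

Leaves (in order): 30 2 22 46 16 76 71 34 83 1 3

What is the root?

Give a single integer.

L0: [30, 2, 22, 46, 16, 76, 71, 34, 83, 1, 3]
L1: h(30,2)=(30*31+2)%997=932 h(22,46)=(22*31+46)%997=728 h(16,76)=(16*31+76)%997=572 h(71,34)=(71*31+34)%997=241 h(83,1)=(83*31+1)%997=580 h(3,3)=(3*31+3)%997=96 -> [932, 728, 572, 241, 580, 96]
L2: h(932,728)=(932*31+728)%997=707 h(572,241)=(572*31+241)%997=27 h(580,96)=(580*31+96)%997=130 -> [707, 27, 130]
L3: h(707,27)=(707*31+27)%997=10 h(130,130)=(130*31+130)%997=172 -> [10, 172]
L4: h(10,172)=(10*31+172)%997=482 -> [482]

Answer: 482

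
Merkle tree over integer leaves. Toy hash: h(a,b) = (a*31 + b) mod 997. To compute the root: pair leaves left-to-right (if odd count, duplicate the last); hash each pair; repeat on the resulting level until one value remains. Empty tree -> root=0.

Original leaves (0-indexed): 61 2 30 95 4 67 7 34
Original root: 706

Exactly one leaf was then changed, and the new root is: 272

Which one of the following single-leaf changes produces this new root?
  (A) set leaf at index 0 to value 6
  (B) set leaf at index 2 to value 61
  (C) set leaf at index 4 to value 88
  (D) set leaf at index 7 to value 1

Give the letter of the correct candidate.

Answer: A

Derivation:
Original leaves: [61, 2, 30, 95, 4, 67, 7, 34]
Target new root: 272
Try each candidate change and compute the resulting root:
Candidate A: set leaf[0] = 6 -> leaves = [6, 2, 30, 95, 4, 67, 7, 34]
  L0: [6, 2, 30, 95, 4, 67, 7, 34]
  L1: h(6,2)=(6*31+2)%997=188 h(30,95)=(30*31+95)%997=28 h(4,67)=(4*31+67)%997=191 h(7,34)=(7*31+34)%997=251 -> [188, 28, 191, 251]
  L2: h(188,28)=(188*31+28)%997=871 h(191,251)=(191*31+251)%997=190 -> [871, 190]
  L3: h(871,190)=(871*31+190)%997=272 -> [272]
  root = 272 == target 272  ** MATCH **
Candidate B: set leaf[2] = 61 -> leaves = [61, 2, 61, 95, 4, 67, 7, 34]
  L0: [61, 2, 61, 95, 4, 67, 7, 34]
  L1: h(61,2)=(61*31+2)%997=896 h(61,95)=(61*31+95)%997=989 h(4,67)=(4*31+67)%997=191 h(7,34)=(7*31+34)%997=251 -> [896, 989, 191, 251]
  L2: h(896,989)=(896*31+989)%997=849 h(191,251)=(191*31+251)%997=190 -> [849, 190]
  L3: h(849,190)=(849*31+190)%997=587 -> [587]
  root = 587 != target 272
Candidate C: set leaf[4] = 88 -> leaves = [61, 2, 30, 95, 88, 67, 7, 34]
  L0: [61, 2, 30, 95, 88, 67, 7, 34]
  L1: h(61,2)=(61*31+2)%997=896 h(30,95)=(30*31+95)%997=28 h(88,67)=(88*31+67)%997=801 h(7,34)=(7*31+34)%997=251 -> [896, 28, 801, 251]
  L2: h(896,28)=(896*31+28)%997=885 h(801,251)=(801*31+251)%997=157 -> [885, 157]
  L3: h(885,157)=(885*31+157)%997=673 -> [673]
  root = 673 != target 272
Candidate D: set leaf[7] = 1 -> leaves = [61, 2, 30, 95, 4, 67, 7, 1]
  L0: [61, 2, 30, 95, 4, 67, 7, 1]
  L1: h(61,2)=(61*31+2)%997=896 h(30,95)=(30*31+95)%997=28 h(4,67)=(4*31+67)%997=191 h(7,1)=(7*31+1)%997=218 -> [896, 28, 191, 218]
  L2: h(896,28)=(896*31+28)%997=885 h(191,218)=(191*31+218)%997=157 -> [885, 157]
  L3: h(885,157)=(885*31+157)%997=673 -> [673]
  root = 673 != target 272
Candidate A produces the target root.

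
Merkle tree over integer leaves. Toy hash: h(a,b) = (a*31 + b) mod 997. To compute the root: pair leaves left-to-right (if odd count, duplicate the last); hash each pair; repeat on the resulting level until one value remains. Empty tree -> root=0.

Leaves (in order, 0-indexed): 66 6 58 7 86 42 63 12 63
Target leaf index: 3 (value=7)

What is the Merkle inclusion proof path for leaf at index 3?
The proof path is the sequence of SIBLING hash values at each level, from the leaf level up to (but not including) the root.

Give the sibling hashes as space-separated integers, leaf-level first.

L0 (leaves): [66, 6, 58, 7, 86, 42, 63, 12, 63], target index=3
L1: h(66,6)=(66*31+6)%997=58 [pair 0] h(58,7)=(58*31+7)%997=808 [pair 1] h(86,42)=(86*31+42)%997=714 [pair 2] h(63,12)=(63*31+12)%997=968 [pair 3] h(63,63)=(63*31+63)%997=22 [pair 4] -> [58, 808, 714, 968, 22]
  Sibling for proof at L0: 58
L2: h(58,808)=(58*31+808)%997=612 [pair 0] h(714,968)=(714*31+968)%997=171 [pair 1] h(22,22)=(22*31+22)%997=704 [pair 2] -> [612, 171, 704]
  Sibling for proof at L1: 58
L3: h(612,171)=(612*31+171)%997=200 [pair 0] h(704,704)=(704*31+704)%997=594 [pair 1] -> [200, 594]
  Sibling for proof at L2: 171
L4: h(200,594)=(200*31+594)%997=812 [pair 0] -> [812]
  Sibling for proof at L3: 594
Root: 812
Proof path (sibling hashes from leaf to root): [58, 58, 171, 594]

Answer: 58 58 171 594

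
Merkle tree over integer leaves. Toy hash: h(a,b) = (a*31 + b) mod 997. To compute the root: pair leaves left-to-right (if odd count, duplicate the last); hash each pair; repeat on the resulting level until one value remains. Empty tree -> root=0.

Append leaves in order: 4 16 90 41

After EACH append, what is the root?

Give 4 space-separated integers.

Answer: 4 140 241 192

Derivation:
After append 4 (leaves=[4]):
  L0: [4]
  root=4
After append 16 (leaves=[4, 16]):
  L0: [4, 16]
  L1: h(4,16)=(4*31+16)%997=140 -> [140]
  root=140
After append 90 (leaves=[4, 16, 90]):
  L0: [4, 16, 90]
  L1: h(4,16)=(4*31+16)%997=140 h(90,90)=(90*31+90)%997=886 -> [140, 886]
  L2: h(140,886)=(140*31+886)%997=241 -> [241]
  root=241
After append 41 (leaves=[4, 16, 90, 41]):
  L0: [4, 16, 90, 41]
  L1: h(4,16)=(4*31+16)%997=140 h(90,41)=(90*31+41)%997=837 -> [140, 837]
  L2: h(140,837)=(140*31+837)%997=192 -> [192]
  root=192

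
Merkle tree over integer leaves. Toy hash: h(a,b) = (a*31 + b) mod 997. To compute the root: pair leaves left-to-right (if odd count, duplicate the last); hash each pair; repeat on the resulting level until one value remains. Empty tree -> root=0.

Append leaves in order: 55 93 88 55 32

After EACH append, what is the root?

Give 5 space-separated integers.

After append 55 (leaves=[55]):
  L0: [55]
  root=55
After append 93 (leaves=[55, 93]):
  L0: [55, 93]
  L1: h(55,93)=(55*31+93)%997=801 -> [801]
  root=801
After append 88 (leaves=[55, 93, 88]):
  L0: [55, 93, 88]
  L1: h(55,93)=(55*31+93)%997=801 h(88,88)=(88*31+88)%997=822 -> [801, 822]
  L2: h(801,822)=(801*31+822)%997=728 -> [728]
  root=728
After append 55 (leaves=[55, 93, 88, 55]):
  L0: [55, 93, 88, 55]
  L1: h(55,93)=(55*31+93)%997=801 h(88,55)=(88*31+55)%997=789 -> [801, 789]
  L2: h(801,789)=(801*31+789)%997=695 -> [695]
  root=695
After append 32 (leaves=[55, 93, 88, 55, 32]):
  L0: [55, 93, 88, 55, 32]
  L1: h(55,93)=(55*31+93)%997=801 h(88,55)=(88*31+55)%997=789 h(32,32)=(32*31+32)%997=27 -> [801, 789, 27]
  L2: h(801,789)=(801*31+789)%997=695 h(27,27)=(27*31+27)%997=864 -> [695, 864]
  L3: h(695,864)=(695*31+864)%997=475 -> [475]
  root=475

Answer: 55 801 728 695 475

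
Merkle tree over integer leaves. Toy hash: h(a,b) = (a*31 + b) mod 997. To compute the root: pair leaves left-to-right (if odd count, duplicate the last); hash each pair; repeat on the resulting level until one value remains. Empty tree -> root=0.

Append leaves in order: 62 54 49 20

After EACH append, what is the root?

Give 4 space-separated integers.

Answer: 62 979 13 981

Derivation:
After append 62 (leaves=[62]):
  L0: [62]
  root=62
After append 54 (leaves=[62, 54]):
  L0: [62, 54]
  L1: h(62,54)=(62*31+54)%997=979 -> [979]
  root=979
After append 49 (leaves=[62, 54, 49]):
  L0: [62, 54, 49]
  L1: h(62,54)=(62*31+54)%997=979 h(49,49)=(49*31+49)%997=571 -> [979, 571]
  L2: h(979,571)=(979*31+571)%997=13 -> [13]
  root=13
After append 20 (leaves=[62, 54, 49, 20]):
  L0: [62, 54, 49, 20]
  L1: h(62,54)=(62*31+54)%997=979 h(49,20)=(49*31+20)%997=542 -> [979, 542]
  L2: h(979,542)=(979*31+542)%997=981 -> [981]
  root=981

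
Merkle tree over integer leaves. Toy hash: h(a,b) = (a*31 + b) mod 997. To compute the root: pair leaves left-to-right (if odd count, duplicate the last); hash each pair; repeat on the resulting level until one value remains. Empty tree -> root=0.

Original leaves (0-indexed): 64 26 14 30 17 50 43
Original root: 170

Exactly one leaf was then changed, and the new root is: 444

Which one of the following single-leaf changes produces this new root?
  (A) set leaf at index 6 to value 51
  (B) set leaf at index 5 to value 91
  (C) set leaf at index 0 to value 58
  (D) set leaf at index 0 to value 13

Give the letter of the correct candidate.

Original leaves: [64, 26, 14, 30, 17, 50, 43]
Target new root: 444
Try each candidate change and compute the resulting root:
Candidate A: set leaf[6] = 51 -> leaves = [64, 26, 14, 30, 17, 50, 51]
  L0: [64, 26, 14, 30, 17, 50, 51]
  L1: h(64,26)=(64*31+26)%997=16 h(14,30)=(14*31+30)%997=464 h(17,50)=(17*31+50)%997=577 h(51,51)=(51*31+51)%997=635 -> [16, 464, 577, 635]
  L2: h(16,464)=(16*31+464)%997=960 h(577,635)=(577*31+635)%997=576 -> [960, 576]
  L3: h(960,576)=(960*31+576)%997=426 -> [426]
  root = 426 != target 444
Candidate B: set leaf[5] = 91 -> leaves = [64, 26, 14, 30, 17, 91, 43]
  L0: [64, 26, 14, 30, 17, 91, 43]
  L1: h(64,26)=(64*31+26)%997=16 h(14,30)=(14*31+30)%997=464 h(17,91)=(17*31+91)%997=618 h(43,43)=(43*31+43)%997=379 -> [16, 464, 618, 379]
  L2: h(16,464)=(16*31+464)%997=960 h(618,379)=(618*31+379)%997=594 -> [960, 594]
  L3: h(960,594)=(960*31+594)%997=444 -> [444]
  root = 444 == target 444  ** MATCH **
Candidate C: set leaf[0] = 58 -> leaves = [58, 26, 14, 30, 17, 50, 43]
  L0: [58, 26, 14, 30, 17, 50, 43]
  L1: h(58,26)=(58*31+26)%997=827 h(14,30)=(14*31+30)%997=464 h(17,50)=(17*31+50)%997=577 h(43,43)=(43*31+43)%997=379 -> [827, 464, 577, 379]
  L2: h(827,464)=(827*31+464)%997=179 h(577,379)=(577*31+379)%997=320 -> [179, 320]
  L3: h(179,320)=(179*31+320)%997=884 -> [884]
  root = 884 != target 444
Candidate D: set leaf[0] = 13 -> leaves = [13, 26, 14, 30, 17, 50, 43]
  L0: [13, 26, 14, 30, 17, 50, 43]
  L1: h(13,26)=(13*31+26)%997=429 h(14,30)=(14*31+30)%997=464 h(17,50)=(17*31+50)%997=577 h(43,43)=(43*31+43)%997=379 -> [429, 464, 577, 379]
  L2: h(429,464)=(429*31+464)%997=802 h(577,379)=(577*31+379)%997=320 -> [802, 320]
  L3: h(802,320)=(802*31+320)%997=257 -> [257]
  root = 257 != target 444
Candidate B produces the target root.

Answer: B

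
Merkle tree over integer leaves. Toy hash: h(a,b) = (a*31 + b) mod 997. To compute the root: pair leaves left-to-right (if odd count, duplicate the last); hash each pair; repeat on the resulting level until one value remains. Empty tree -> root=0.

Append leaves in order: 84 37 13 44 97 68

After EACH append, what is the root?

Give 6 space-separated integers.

Answer: 84 647 533 564 163 232

Derivation:
After append 84 (leaves=[84]):
  L0: [84]
  root=84
After append 37 (leaves=[84, 37]):
  L0: [84, 37]
  L1: h(84,37)=(84*31+37)%997=647 -> [647]
  root=647
After append 13 (leaves=[84, 37, 13]):
  L0: [84, 37, 13]
  L1: h(84,37)=(84*31+37)%997=647 h(13,13)=(13*31+13)%997=416 -> [647, 416]
  L2: h(647,416)=(647*31+416)%997=533 -> [533]
  root=533
After append 44 (leaves=[84, 37, 13, 44]):
  L0: [84, 37, 13, 44]
  L1: h(84,37)=(84*31+37)%997=647 h(13,44)=(13*31+44)%997=447 -> [647, 447]
  L2: h(647,447)=(647*31+447)%997=564 -> [564]
  root=564
After append 97 (leaves=[84, 37, 13, 44, 97]):
  L0: [84, 37, 13, 44, 97]
  L1: h(84,37)=(84*31+37)%997=647 h(13,44)=(13*31+44)%997=447 h(97,97)=(97*31+97)%997=113 -> [647, 447, 113]
  L2: h(647,447)=(647*31+447)%997=564 h(113,113)=(113*31+113)%997=625 -> [564, 625]
  L3: h(564,625)=(564*31+625)%997=163 -> [163]
  root=163
After append 68 (leaves=[84, 37, 13, 44, 97, 68]):
  L0: [84, 37, 13, 44, 97, 68]
  L1: h(84,37)=(84*31+37)%997=647 h(13,44)=(13*31+44)%997=447 h(97,68)=(97*31+68)%997=84 -> [647, 447, 84]
  L2: h(647,447)=(647*31+447)%997=564 h(84,84)=(84*31+84)%997=694 -> [564, 694]
  L3: h(564,694)=(564*31+694)%997=232 -> [232]
  root=232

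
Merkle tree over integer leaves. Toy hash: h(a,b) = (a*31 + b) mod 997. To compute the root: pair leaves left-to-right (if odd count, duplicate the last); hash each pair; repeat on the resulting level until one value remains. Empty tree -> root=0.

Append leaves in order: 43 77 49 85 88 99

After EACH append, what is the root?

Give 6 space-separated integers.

Answer: 43 413 413 449 343 695

Derivation:
After append 43 (leaves=[43]):
  L0: [43]
  root=43
After append 77 (leaves=[43, 77]):
  L0: [43, 77]
  L1: h(43,77)=(43*31+77)%997=413 -> [413]
  root=413
After append 49 (leaves=[43, 77, 49]):
  L0: [43, 77, 49]
  L1: h(43,77)=(43*31+77)%997=413 h(49,49)=(49*31+49)%997=571 -> [413, 571]
  L2: h(413,571)=(413*31+571)%997=413 -> [413]
  root=413
After append 85 (leaves=[43, 77, 49, 85]):
  L0: [43, 77, 49, 85]
  L1: h(43,77)=(43*31+77)%997=413 h(49,85)=(49*31+85)%997=607 -> [413, 607]
  L2: h(413,607)=(413*31+607)%997=449 -> [449]
  root=449
After append 88 (leaves=[43, 77, 49, 85, 88]):
  L0: [43, 77, 49, 85, 88]
  L1: h(43,77)=(43*31+77)%997=413 h(49,85)=(49*31+85)%997=607 h(88,88)=(88*31+88)%997=822 -> [413, 607, 822]
  L2: h(413,607)=(413*31+607)%997=449 h(822,822)=(822*31+822)%997=382 -> [449, 382]
  L3: h(449,382)=(449*31+382)%997=343 -> [343]
  root=343
After append 99 (leaves=[43, 77, 49, 85, 88, 99]):
  L0: [43, 77, 49, 85, 88, 99]
  L1: h(43,77)=(43*31+77)%997=413 h(49,85)=(49*31+85)%997=607 h(88,99)=(88*31+99)%997=833 -> [413, 607, 833]
  L2: h(413,607)=(413*31+607)%997=449 h(833,833)=(833*31+833)%997=734 -> [449, 734]
  L3: h(449,734)=(449*31+734)%997=695 -> [695]
  root=695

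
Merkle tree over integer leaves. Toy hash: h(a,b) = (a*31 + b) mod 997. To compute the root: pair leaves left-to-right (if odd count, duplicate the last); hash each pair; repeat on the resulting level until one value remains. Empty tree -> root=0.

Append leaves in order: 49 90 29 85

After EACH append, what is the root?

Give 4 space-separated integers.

Answer: 49 612 957 16

Derivation:
After append 49 (leaves=[49]):
  L0: [49]
  root=49
After append 90 (leaves=[49, 90]):
  L0: [49, 90]
  L1: h(49,90)=(49*31+90)%997=612 -> [612]
  root=612
After append 29 (leaves=[49, 90, 29]):
  L0: [49, 90, 29]
  L1: h(49,90)=(49*31+90)%997=612 h(29,29)=(29*31+29)%997=928 -> [612, 928]
  L2: h(612,928)=(612*31+928)%997=957 -> [957]
  root=957
After append 85 (leaves=[49, 90, 29, 85]):
  L0: [49, 90, 29, 85]
  L1: h(49,90)=(49*31+90)%997=612 h(29,85)=(29*31+85)%997=984 -> [612, 984]
  L2: h(612,984)=(612*31+984)%997=16 -> [16]
  root=16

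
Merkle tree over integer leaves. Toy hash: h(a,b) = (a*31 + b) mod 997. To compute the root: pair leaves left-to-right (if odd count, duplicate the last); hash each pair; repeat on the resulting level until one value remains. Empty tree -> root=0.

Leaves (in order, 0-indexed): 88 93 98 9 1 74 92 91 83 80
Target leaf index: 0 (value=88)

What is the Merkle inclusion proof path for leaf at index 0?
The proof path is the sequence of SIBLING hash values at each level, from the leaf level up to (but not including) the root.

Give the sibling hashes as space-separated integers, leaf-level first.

L0 (leaves): [88, 93, 98, 9, 1, 74, 92, 91, 83, 80], target index=0
L1: h(88,93)=(88*31+93)%997=827 [pair 0] h(98,9)=(98*31+9)%997=56 [pair 1] h(1,74)=(1*31+74)%997=105 [pair 2] h(92,91)=(92*31+91)%997=949 [pair 3] h(83,80)=(83*31+80)%997=659 [pair 4] -> [827, 56, 105, 949, 659]
  Sibling for proof at L0: 93
L2: h(827,56)=(827*31+56)%997=768 [pair 0] h(105,949)=(105*31+949)%997=216 [pair 1] h(659,659)=(659*31+659)%997=151 [pair 2] -> [768, 216, 151]
  Sibling for proof at L1: 56
L3: h(768,216)=(768*31+216)%997=96 [pair 0] h(151,151)=(151*31+151)%997=844 [pair 1] -> [96, 844]
  Sibling for proof at L2: 216
L4: h(96,844)=(96*31+844)%997=829 [pair 0] -> [829]
  Sibling for proof at L3: 844
Root: 829
Proof path (sibling hashes from leaf to root): [93, 56, 216, 844]

Answer: 93 56 216 844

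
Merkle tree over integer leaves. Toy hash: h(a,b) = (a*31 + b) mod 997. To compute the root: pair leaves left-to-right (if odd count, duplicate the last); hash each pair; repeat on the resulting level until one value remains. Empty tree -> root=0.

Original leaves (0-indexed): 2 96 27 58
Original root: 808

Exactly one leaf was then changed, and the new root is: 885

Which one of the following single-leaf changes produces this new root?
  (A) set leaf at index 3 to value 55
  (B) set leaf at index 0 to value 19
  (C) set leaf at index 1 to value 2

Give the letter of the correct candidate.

Answer: C

Derivation:
Original leaves: [2, 96, 27, 58]
Target new root: 885
Try each candidate change and compute the resulting root:
Candidate A: set leaf[3] = 55 -> leaves = [2, 96, 27, 55]
  L0: [2, 96, 27, 55]
  L1: h(2,96)=(2*31+96)%997=158 h(27,55)=(27*31+55)%997=892 -> [158, 892]
  L2: h(158,892)=(158*31+892)%997=805 -> [805]
  root = 805 != target 885
Candidate B: set leaf[0] = 19 -> leaves = [19, 96, 27, 58]
  L0: [19, 96, 27, 58]
  L1: h(19,96)=(19*31+96)%997=685 h(27,58)=(27*31+58)%997=895 -> [685, 895]
  L2: h(685,895)=(685*31+895)%997=196 -> [196]
  root = 196 != target 885
Candidate C: set leaf[1] = 2 -> leaves = [2, 2, 27, 58]
  L0: [2, 2, 27, 58]
  L1: h(2,2)=(2*31+2)%997=64 h(27,58)=(27*31+58)%997=895 -> [64, 895]
  L2: h(64,895)=(64*31+895)%997=885 -> [885]
  root = 885 == target 885  ** MATCH **
Candidate C produces the target root.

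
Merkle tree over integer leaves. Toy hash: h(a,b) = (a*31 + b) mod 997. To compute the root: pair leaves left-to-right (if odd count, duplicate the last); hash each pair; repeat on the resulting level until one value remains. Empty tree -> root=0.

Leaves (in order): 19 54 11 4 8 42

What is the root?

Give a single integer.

L0: [19, 54, 11, 4, 8, 42]
L1: h(19,54)=(19*31+54)%997=643 h(11,4)=(11*31+4)%997=345 h(8,42)=(8*31+42)%997=290 -> [643, 345, 290]
L2: h(643,345)=(643*31+345)%997=338 h(290,290)=(290*31+290)%997=307 -> [338, 307]
L3: h(338,307)=(338*31+307)%997=815 -> [815]

Answer: 815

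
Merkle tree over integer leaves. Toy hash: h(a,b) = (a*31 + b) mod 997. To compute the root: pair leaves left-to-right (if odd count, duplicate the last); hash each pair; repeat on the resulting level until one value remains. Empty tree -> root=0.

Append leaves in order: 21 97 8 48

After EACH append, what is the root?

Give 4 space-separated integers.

Answer: 21 748 513 553

Derivation:
After append 21 (leaves=[21]):
  L0: [21]
  root=21
After append 97 (leaves=[21, 97]):
  L0: [21, 97]
  L1: h(21,97)=(21*31+97)%997=748 -> [748]
  root=748
After append 8 (leaves=[21, 97, 8]):
  L0: [21, 97, 8]
  L1: h(21,97)=(21*31+97)%997=748 h(8,8)=(8*31+8)%997=256 -> [748, 256]
  L2: h(748,256)=(748*31+256)%997=513 -> [513]
  root=513
After append 48 (leaves=[21, 97, 8, 48]):
  L0: [21, 97, 8, 48]
  L1: h(21,97)=(21*31+97)%997=748 h(8,48)=(8*31+48)%997=296 -> [748, 296]
  L2: h(748,296)=(748*31+296)%997=553 -> [553]
  root=553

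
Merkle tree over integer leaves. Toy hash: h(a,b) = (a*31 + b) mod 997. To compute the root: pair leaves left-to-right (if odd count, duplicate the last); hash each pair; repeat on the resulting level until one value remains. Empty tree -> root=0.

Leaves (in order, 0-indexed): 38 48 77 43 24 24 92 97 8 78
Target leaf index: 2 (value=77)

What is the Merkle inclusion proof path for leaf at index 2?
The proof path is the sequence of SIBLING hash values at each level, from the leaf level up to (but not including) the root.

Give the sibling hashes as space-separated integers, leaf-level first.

Answer: 43 229 835 826

Derivation:
L0 (leaves): [38, 48, 77, 43, 24, 24, 92, 97, 8, 78], target index=2
L1: h(38,48)=(38*31+48)%997=229 [pair 0] h(77,43)=(77*31+43)%997=436 [pair 1] h(24,24)=(24*31+24)%997=768 [pair 2] h(92,97)=(92*31+97)%997=955 [pair 3] h(8,78)=(8*31+78)%997=326 [pair 4] -> [229, 436, 768, 955, 326]
  Sibling for proof at L0: 43
L2: h(229,436)=(229*31+436)%997=556 [pair 0] h(768,955)=(768*31+955)%997=835 [pair 1] h(326,326)=(326*31+326)%997=462 [pair 2] -> [556, 835, 462]
  Sibling for proof at L1: 229
L3: h(556,835)=(556*31+835)%997=125 [pair 0] h(462,462)=(462*31+462)%997=826 [pair 1] -> [125, 826]
  Sibling for proof at L2: 835
L4: h(125,826)=(125*31+826)%997=713 [pair 0] -> [713]
  Sibling for proof at L3: 826
Root: 713
Proof path (sibling hashes from leaf to root): [43, 229, 835, 826]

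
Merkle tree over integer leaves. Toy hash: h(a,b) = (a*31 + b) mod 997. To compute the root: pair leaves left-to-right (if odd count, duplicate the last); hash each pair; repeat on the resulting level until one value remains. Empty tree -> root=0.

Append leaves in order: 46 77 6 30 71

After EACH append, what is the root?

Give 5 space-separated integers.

Answer: 46 506 923 947 367

Derivation:
After append 46 (leaves=[46]):
  L0: [46]
  root=46
After append 77 (leaves=[46, 77]):
  L0: [46, 77]
  L1: h(46,77)=(46*31+77)%997=506 -> [506]
  root=506
After append 6 (leaves=[46, 77, 6]):
  L0: [46, 77, 6]
  L1: h(46,77)=(46*31+77)%997=506 h(6,6)=(6*31+6)%997=192 -> [506, 192]
  L2: h(506,192)=(506*31+192)%997=923 -> [923]
  root=923
After append 30 (leaves=[46, 77, 6, 30]):
  L0: [46, 77, 6, 30]
  L1: h(46,77)=(46*31+77)%997=506 h(6,30)=(6*31+30)%997=216 -> [506, 216]
  L2: h(506,216)=(506*31+216)%997=947 -> [947]
  root=947
After append 71 (leaves=[46, 77, 6, 30, 71]):
  L0: [46, 77, 6, 30, 71]
  L1: h(46,77)=(46*31+77)%997=506 h(6,30)=(6*31+30)%997=216 h(71,71)=(71*31+71)%997=278 -> [506, 216, 278]
  L2: h(506,216)=(506*31+216)%997=947 h(278,278)=(278*31+278)%997=920 -> [947, 920]
  L3: h(947,920)=(947*31+920)%997=367 -> [367]
  root=367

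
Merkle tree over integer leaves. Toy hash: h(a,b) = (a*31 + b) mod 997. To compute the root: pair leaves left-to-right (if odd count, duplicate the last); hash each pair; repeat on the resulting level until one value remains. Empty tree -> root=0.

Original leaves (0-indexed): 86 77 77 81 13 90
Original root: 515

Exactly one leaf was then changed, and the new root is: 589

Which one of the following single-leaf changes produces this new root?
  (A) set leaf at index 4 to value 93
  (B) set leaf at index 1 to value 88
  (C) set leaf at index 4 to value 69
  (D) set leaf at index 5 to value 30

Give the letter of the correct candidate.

Answer: D

Derivation:
Original leaves: [86, 77, 77, 81, 13, 90]
Target new root: 589
Try each candidate change and compute the resulting root:
Candidate A: set leaf[4] = 93 -> leaves = [86, 77, 77, 81, 93, 90]
  L0: [86, 77, 77, 81, 93, 90]
  L1: h(86,77)=(86*31+77)%997=749 h(77,81)=(77*31+81)%997=474 h(93,90)=(93*31+90)%997=979 -> [749, 474, 979]
  L2: h(749,474)=(749*31+474)%997=762 h(979,979)=(979*31+979)%997=421 -> [762, 421]
  L3: h(762,421)=(762*31+421)%997=115 -> [115]
  root = 115 != target 589
Candidate B: set leaf[1] = 88 -> leaves = [86, 88, 77, 81, 13, 90]
  L0: [86, 88, 77, 81, 13, 90]
  L1: h(86,88)=(86*31+88)%997=760 h(77,81)=(77*31+81)%997=474 h(13,90)=(13*31+90)%997=493 -> [760, 474, 493]
  L2: h(760,474)=(760*31+474)%997=106 h(493,493)=(493*31+493)%997=821 -> [106, 821]
  L3: h(106,821)=(106*31+821)%997=119 -> [119]
  root = 119 != target 589
Candidate C: set leaf[4] = 69 -> leaves = [86, 77, 77, 81, 69, 90]
  L0: [86, 77, 77, 81, 69, 90]
  L1: h(86,77)=(86*31+77)%997=749 h(77,81)=(77*31+81)%997=474 h(69,90)=(69*31+90)%997=235 -> [749, 474, 235]
  L2: h(749,474)=(749*31+474)%997=762 h(235,235)=(235*31+235)%997=541 -> [762, 541]
  L3: h(762,541)=(762*31+541)%997=235 -> [235]
  root = 235 != target 589
Candidate D: set leaf[5] = 30 -> leaves = [86, 77, 77, 81, 13, 30]
  L0: [86, 77, 77, 81, 13, 30]
  L1: h(86,77)=(86*31+77)%997=749 h(77,81)=(77*31+81)%997=474 h(13,30)=(13*31+30)%997=433 -> [749, 474, 433]
  L2: h(749,474)=(749*31+474)%997=762 h(433,433)=(433*31+433)%997=895 -> [762, 895]
  L3: h(762,895)=(762*31+895)%997=589 -> [589]
  root = 589 == target 589  ** MATCH **
Candidate D produces the target root.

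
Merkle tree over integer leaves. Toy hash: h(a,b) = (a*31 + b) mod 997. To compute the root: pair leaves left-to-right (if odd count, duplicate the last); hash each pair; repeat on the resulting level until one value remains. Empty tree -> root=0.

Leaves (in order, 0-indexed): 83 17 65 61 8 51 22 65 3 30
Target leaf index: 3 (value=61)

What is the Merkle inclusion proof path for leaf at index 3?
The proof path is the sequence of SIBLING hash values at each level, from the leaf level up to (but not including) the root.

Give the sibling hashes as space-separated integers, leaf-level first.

L0 (leaves): [83, 17, 65, 61, 8, 51, 22, 65, 3, 30], target index=3
L1: h(83,17)=(83*31+17)%997=596 [pair 0] h(65,61)=(65*31+61)%997=82 [pair 1] h(8,51)=(8*31+51)%997=299 [pair 2] h(22,65)=(22*31+65)%997=747 [pair 3] h(3,30)=(3*31+30)%997=123 [pair 4] -> [596, 82, 299, 747, 123]
  Sibling for proof at L0: 65
L2: h(596,82)=(596*31+82)%997=612 [pair 0] h(299,747)=(299*31+747)%997=46 [pair 1] h(123,123)=(123*31+123)%997=945 [pair 2] -> [612, 46, 945]
  Sibling for proof at L1: 596
L3: h(612,46)=(612*31+46)%997=75 [pair 0] h(945,945)=(945*31+945)%997=330 [pair 1] -> [75, 330]
  Sibling for proof at L2: 46
L4: h(75,330)=(75*31+330)%997=661 [pair 0] -> [661]
  Sibling for proof at L3: 330
Root: 661
Proof path (sibling hashes from leaf to root): [65, 596, 46, 330]

Answer: 65 596 46 330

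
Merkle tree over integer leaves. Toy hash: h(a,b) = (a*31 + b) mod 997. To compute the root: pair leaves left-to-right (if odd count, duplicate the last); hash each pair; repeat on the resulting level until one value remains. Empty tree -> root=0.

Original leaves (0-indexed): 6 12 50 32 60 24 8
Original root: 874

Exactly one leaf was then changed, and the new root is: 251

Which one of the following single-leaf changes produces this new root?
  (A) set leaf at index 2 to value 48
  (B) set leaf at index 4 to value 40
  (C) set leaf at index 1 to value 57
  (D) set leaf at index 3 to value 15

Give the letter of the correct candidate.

Answer: C

Derivation:
Original leaves: [6, 12, 50, 32, 60, 24, 8]
Target new root: 251
Try each candidate change and compute the resulting root:
Candidate A: set leaf[2] = 48 -> leaves = [6, 12, 48, 32, 60, 24, 8]
  L0: [6, 12, 48, 32, 60, 24, 8]
  L1: h(6,12)=(6*31+12)%997=198 h(48,32)=(48*31+32)%997=523 h(60,24)=(60*31+24)%997=887 h(8,8)=(8*31+8)%997=256 -> [198, 523, 887, 256]
  L2: h(198,523)=(198*31+523)%997=679 h(887,256)=(887*31+256)%997=834 -> [679, 834]
  L3: h(679,834)=(679*31+834)%997=946 -> [946]
  root = 946 != target 251
Candidate B: set leaf[4] = 40 -> leaves = [6, 12, 50, 32, 40, 24, 8]
  L0: [6, 12, 50, 32, 40, 24, 8]
  L1: h(6,12)=(6*31+12)%997=198 h(50,32)=(50*31+32)%997=585 h(40,24)=(40*31+24)%997=267 h(8,8)=(8*31+8)%997=256 -> [198, 585, 267, 256]
  L2: h(198,585)=(198*31+585)%997=741 h(267,256)=(267*31+256)%997=557 -> [741, 557]
  L3: h(741,557)=(741*31+557)%997=597 -> [597]
  root = 597 != target 251
Candidate C: set leaf[1] = 57 -> leaves = [6, 57, 50, 32, 60, 24, 8]
  L0: [6, 57, 50, 32, 60, 24, 8]
  L1: h(6,57)=(6*31+57)%997=243 h(50,32)=(50*31+32)%997=585 h(60,24)=(60*31+24)%997=887 h(8,8)=(8*31+8)%997=256 -> [243, 585, 887, 256]
  L2: h(243,585)=(243*31+585)%997=142 h(887,256)=(887*31+256)%997=834 -> [142, 834]
  L3: h(142,834)=(142*31+834)%997=251 -> [251]
  root = 251 == target 251  ** MATCH **
Candidate D: set leaf[3] = 15 -> leaves = [6, 12, 50, 15, 60, 24, 8]
  L0: [6, 12, 50, 15, 60, 24, 8]
  L1: h(6,12)=(6*31+12)%997=198 h(50,15)=(50*31+15)%997=568 h(60,24)=(60*31+24)%997=887 h(8,8)=(8*31+8)%997=256 -> [198, 568, 887, 256]
  L2: h(198,568)=(198*31+568)%997=724 h(887,256)=(887*31+256)%997=834 -> [724, 834]
  L3: h(724,834)=(724*31+834)%997=347 -> [347]
  root = 347 != target 251
Candidate C produces the target root.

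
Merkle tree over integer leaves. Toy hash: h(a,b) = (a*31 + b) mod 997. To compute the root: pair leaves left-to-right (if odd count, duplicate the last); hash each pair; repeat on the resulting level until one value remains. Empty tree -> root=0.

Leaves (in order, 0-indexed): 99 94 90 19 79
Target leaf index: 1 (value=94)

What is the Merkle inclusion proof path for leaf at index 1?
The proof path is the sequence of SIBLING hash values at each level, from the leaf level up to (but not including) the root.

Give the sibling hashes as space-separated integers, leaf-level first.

L0 (leaves): [99, 94, 90, 19, 79], target index=1
L1: h(99,94)=(99*31+94)%997=172 [pair 0] h(90,19)=(90*31+19)%997=815 [pair 1] h(79,79)=(79*31+79)%997=534 [pair 2] -> [172, 815, 534]
  Sibling for proof at L0: 99
L2: h(172,815)=(172*31+815)%997=165 [pair 0] h(534,534)=(534*31+534)%997=139 [pair 1] -> [165, 139]
  Sibling for proof at L1: 815
L3: h(165,139)=(165*31+139)%997=269 [pair 0] -> [269]
  Sibling for proof at L2: 139
Root: 269
Proof path (sibling hashes from leaf to root): [99, 815, 139]

Answer: 99 815 139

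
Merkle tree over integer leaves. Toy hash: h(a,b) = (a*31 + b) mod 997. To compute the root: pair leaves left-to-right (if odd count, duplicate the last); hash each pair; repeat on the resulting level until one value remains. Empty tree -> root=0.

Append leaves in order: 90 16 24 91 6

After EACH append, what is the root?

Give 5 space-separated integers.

After append 90 (leaves=[90]):
  L0: [90]
  root=90
After append 16 (leaves=[90, 16]):
  L0: [90, 16]
  L1: h(90,16)=(90*31+16)%997=812 -> [812]
  root=812
After append 24 (leaves=[90, 16, 24]):
  L0: [90, 16, 24]
  L1: h(90,16)=(90*31+16)%997=812 h(24,24)=(24*31+24)%997=768 -> [812, 768]
  L2: h(812,768)=(812*31+768)%997=18 -> [18]
  root=18
After append 91 (leaves=[90, 16, 24, 91]):
  L0: [90, 16, 24, 91]
  L1: h(90,16)=(90*31+16)%997=812 h(24,91)=(24*31+91)%997=835 -> [812, 835]
  L2: h(812,835)=(812*31+835)%997=85 -> [85]
  root=85
After append 6 (leaves=[90, 16, 24, 91, 6]):
  L0: [90, 16, 24, 91, 6]
  L1: h(90,16)=(90*31+16)%997=812 h(24,91)=(24*31+91)%997=835 h(6,6)=(6*31+6)%997=192 -> [812, 835, 192]
  L2: h(812,835)=(812*31+835)%997=85 h(192,192)=(192*31+192)%997=162 -> [85, 162]
  L3: h(85,162)=(85*31+162)%997=803 -> [803]
  root=803

Answer: 90 812 18 85 803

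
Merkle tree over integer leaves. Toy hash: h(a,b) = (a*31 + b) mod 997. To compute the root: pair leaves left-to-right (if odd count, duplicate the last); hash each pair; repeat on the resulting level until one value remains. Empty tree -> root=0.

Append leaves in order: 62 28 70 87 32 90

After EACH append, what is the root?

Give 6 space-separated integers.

After append 62 (leaves=[62]):
  L0: [62]
  root=62
After append 28 (leaves=[62, 28]):
  L0: [62, 28]
  L1: h(62,28)=(62*31+28)%997=953 -> [953]
  root=953
After append 70 (leaves=[62, 28, 70]):
  L0: [62, 28, 70]
  L1: h(62,28)=(62*31+28)%997=953 h(70,70)=(70*31+70)%997=246 -> [953, 246]
  L2: h(953,246)=(953*31+246)%997=876 -> [876]
  root=876
After append 87 (leaves=[62, 28, 70, 87]):
  L0: [62, 28, 70, 87]
  L1: h(62,28)=(62*31+28)%997=953 h(70,87)=(70*31+87)%997=263 -> [953, 263]
  L2: h(953,263)=(953*31+263)%997=893 -> [893]
  root=893
After append 32 (leaves=[62, 28, 70, 87, 32]):
  L0: [62, 28, 70, 87, 32]
  L1: h(62,28)=(62*31+28)%997=953 h(70,87)=(70*31+87)%997=263 h(32,32)=(32*31+32)%997=27 -> [953, 263, 27]
  L2: h(953,263)=(953*31+263)%997=893 h(27,27)=(27*31+27)%997=864 -> [893, 864]
  L3: h(893,864)=(893*31+864)%997=631 -> [631]
  root=631
After append 90 (leaves=[62, 28, 70, 87, 32, 90]):
  L0: [62, 28, 70, 87, 32, 90]
  L1: h(62,28)=(62*31+28)%997=953 h(70,87)=(70*31+87)%997=263 h(32,90)=(32*31+90)%997=85 -> [953, 263, 85]
  L2: h(953,263)=(953*31+263)%997=893 h(85,85)=(85*31+85)%997=726 -> [893, 726]
  L3: h(893,726)=(893*31+726)%997=493 -> [493]
  root=493

Answer: 62 953 876 893 631 493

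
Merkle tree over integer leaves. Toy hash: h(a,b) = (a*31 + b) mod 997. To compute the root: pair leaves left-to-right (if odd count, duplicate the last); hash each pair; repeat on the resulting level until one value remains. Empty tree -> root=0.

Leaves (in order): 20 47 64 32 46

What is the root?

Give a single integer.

Answer: 843

Derivation:
L0: [20, 47, 64, 32, 46]
L1: h(20,47)=(20*31+47)%997=667 h(64,32)=(64*31+32)%997=22 h(46,46)=(46*31+46)%997=475 -> [667, 22, 475]
L2: h(667,22)=(667*31+22)%997=759 h(475,475)=(475*31+475)%997=245 -> [759, 245]
L3: h(759,245)=(759*31+245)%997=843 -> [843]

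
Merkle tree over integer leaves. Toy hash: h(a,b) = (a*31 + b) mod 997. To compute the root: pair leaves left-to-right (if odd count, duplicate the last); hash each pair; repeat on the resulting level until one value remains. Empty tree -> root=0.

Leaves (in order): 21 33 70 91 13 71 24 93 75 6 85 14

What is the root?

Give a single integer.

Answer: 958

Derivation:
L0: [21, 33, 70, 91, 13, 71, 24, 93, 75, 6, 85, 14]
L1: h(21,33)=(21*31+33)%997=684 h(70,91)=(70*31+91)%997=267 h(13,71)=(13*31+71)%997=474 h(24,93)=(24*31+93)%997=837 h(75,6)=(75*31+6)%997=337 h(85,14)=(85*31+14)%997=655 -> [684, 267, 474, 837, 337, 655]
L2: h(684,267)=(684*31+267)%997=534 h(474,837)=(474*31+837)%997=576 h(337,655)=(337*31+655)%997=135 -> [534, 576, 135]
L3: h(534,576)=(534*31+576)%997=181 h(135,135)=(135*31+135)%997=332 -> [181, 332]
L4: h(181,332)=(181*31+332)%997=958 -> [958]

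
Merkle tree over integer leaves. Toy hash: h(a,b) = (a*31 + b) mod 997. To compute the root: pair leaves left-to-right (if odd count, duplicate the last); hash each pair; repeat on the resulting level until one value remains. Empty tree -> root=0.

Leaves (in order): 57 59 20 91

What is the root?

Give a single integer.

L0: [57, 59, 20, 91]
L1: h(57,59)=(57*31+59)%997=829 h(20,91)=(20*31+91)%997=711 -> [829, 711]
L2: h(829,711)=(829*31+711)%997=488 -> [488]

Answer: 488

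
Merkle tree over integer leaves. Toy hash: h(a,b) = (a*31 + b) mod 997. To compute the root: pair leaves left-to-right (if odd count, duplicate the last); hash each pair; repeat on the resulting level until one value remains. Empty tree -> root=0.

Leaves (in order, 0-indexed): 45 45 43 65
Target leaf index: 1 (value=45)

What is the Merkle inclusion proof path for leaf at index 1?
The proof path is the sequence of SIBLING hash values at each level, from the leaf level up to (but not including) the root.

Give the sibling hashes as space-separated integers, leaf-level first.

L0 (leaves): [45, 45, 43, 65], target index=1
L1: h(45,45)=(45*31+45)%997=443 [pair 0] h(43,65)=(43*31+65)%997=401 [pair 1] -> [443, 401]
  Sibling for proof at L0: 45
L2: h(443,401)=(443*31+401)%997=176 [pair 0] -> [176]
  Sibling for proof at L1: 401
Root: 176
Proof path (sibling hashes from leaf to root): [45, 401]

Answer: 45 401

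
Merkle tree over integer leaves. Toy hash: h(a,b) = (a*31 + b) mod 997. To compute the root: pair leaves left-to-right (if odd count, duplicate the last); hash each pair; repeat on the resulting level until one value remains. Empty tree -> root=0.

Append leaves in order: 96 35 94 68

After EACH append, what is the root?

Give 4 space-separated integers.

After append 96 (leaves=[96]):
  L0: [96]
  root=96
After append 35 (leaves=[96, 35]):
  L0: [96, 35]
  L1: h(96,35)=(96*31+35)%997=20 -> [20]
  root=20
After append 94 (leaves=[96, 35, 94]):
  L0: [96, 35, 94]
  L1: h(96,35)=(96*31+35)%997=20 h(94,94)=(94*31+94)%997=17 -> [20, 17]
  L2: h(20,17)=(20*31+17)%997=637 -> [637]
  root=637
After append 68 (leaves=[96, 35, 94, 68]):
  L0: [96, 35, 94, 68]
  L1: h(96,35)=(96*31+35)%997=20 h(94,68)=(94*31+68)%997=988 -> [20, 988]
  L2: h(20,988)=(20*31+988)%997=611 -> [611]
  root=611

Answer: 96 20 637 611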